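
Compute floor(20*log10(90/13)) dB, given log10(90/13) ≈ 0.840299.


||x||/||e|| = 90/13.
log10(90/13) ≈ 0.840299.
20*log10(||x||/||e||) ≈ 20*0.840299 = 16.80598.
floor(16.80598) = 16.

16


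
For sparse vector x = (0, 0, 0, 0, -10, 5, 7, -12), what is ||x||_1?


Non-zero entries: [(4, -10), (5, 5), (6, 7), (7, -12)]
Absolute values: [10, 5, 7, 12]
||x||_1 = sum = 34.

34


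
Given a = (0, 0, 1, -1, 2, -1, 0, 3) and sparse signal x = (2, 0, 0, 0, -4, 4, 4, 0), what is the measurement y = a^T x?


Non-zero terms: ['0*2', '2*-4', '-1*4', '0*4']
Products: [0, -8, -4, 0]
y = sum = -12.

-12


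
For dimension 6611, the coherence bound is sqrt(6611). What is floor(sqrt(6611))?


81^2 = 6561 <= 6611 < 6724 = 82^2, so 81 <= sqrt(6611) < 82.
floor(sqrt(6611)) = 81.

81


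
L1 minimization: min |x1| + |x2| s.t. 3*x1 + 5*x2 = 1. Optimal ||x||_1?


Axis intercepts:
  x1 = 1/3, x2 = 0: L1 = 1/3
  x1 = 0, x2 = 1/5: L1 = 1/5
x* = (0, 1/5)
||x*||_1 = 1/5.

1/5


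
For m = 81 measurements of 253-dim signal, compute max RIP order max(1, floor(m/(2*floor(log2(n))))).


floor(log2(253)) = 7.
2*7 = 14.
m/(2*floor(log2(n))) = 81/14 ≈ 5.7857.
floor = 5.
k = max(1, 5) = 5.

5


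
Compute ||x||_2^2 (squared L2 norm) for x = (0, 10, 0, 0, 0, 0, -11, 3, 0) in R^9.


Non-zero entries: [(1, 10), (6, -11), (7, 3)]
Squares: [100, 121, 9]
||x||_2^2 = sum = 230.

230


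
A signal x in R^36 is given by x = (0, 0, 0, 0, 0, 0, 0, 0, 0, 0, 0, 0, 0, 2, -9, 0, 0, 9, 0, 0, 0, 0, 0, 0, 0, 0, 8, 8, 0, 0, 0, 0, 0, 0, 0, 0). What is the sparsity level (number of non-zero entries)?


Non-zero positions: [13, 14, 17, 26, 27].
Sparsity = 5.

5


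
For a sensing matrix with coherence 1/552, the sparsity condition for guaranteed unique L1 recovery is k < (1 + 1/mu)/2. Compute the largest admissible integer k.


1/mu = 552.
1 + 1/mu = 553.
(1 + 1/mu)/2 = 276.5 is not an integer, so k_max = floor(276.5) = 276.

276


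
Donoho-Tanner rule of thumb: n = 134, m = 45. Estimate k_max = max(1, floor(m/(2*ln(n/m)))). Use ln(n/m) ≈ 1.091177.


n/m = 134/45.
ln(n/m) ≈ 1.091177.
2*ln(n/m) ≈ 2.182354.
m/(2*ln(n/m)) ≈ 45/2.182354 ≈ 20.6199.
floor = 20.
k_max = max(1, 20) = 20.

20


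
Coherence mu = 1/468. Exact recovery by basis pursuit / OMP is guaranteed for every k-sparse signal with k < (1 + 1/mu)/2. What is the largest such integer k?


1/mu = 468.
1 + 1/mu = 469.
(1 + 1/mu)/2 = 234.5 is not an integer, so k_max = floor(234.5) = 234.

234


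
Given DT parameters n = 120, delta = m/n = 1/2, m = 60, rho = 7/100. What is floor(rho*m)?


m = 1/2*120 = 60.
rho = 7/100.
rho*m = 7/100*60 = 4.2.
k = floor(4.2) = 4.

4


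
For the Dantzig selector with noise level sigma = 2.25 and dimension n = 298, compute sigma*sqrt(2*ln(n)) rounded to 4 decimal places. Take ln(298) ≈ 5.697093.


ln(298) ≈ 5.697093.
2*ln(n) ≈ 11.394186.
sqrt(2*ln(n)) ≈ sqrt(11.394186) ≈ 3.375528.
threshold ≈ 2.25*3.375528 = 7.594938 ≈ 7.5949.

7.5949


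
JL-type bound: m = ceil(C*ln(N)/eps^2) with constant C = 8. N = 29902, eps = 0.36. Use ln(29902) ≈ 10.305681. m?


ln(29902) ≈ 10.305681.
eps^2 = 0.36^2 = 0.1296.
C*ln(N)/eps^2 ≈ 8*10.305681/0.1296 ≈ 636.1531.
m = ceil(636.1531) = 637.

637


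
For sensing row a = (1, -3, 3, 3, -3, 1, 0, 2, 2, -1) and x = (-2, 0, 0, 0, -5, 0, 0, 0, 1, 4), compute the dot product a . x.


Non-zero terms: ['1*-2', '-3*-5', '2*1', '-1*4']
Products: [-2, 15, 2, -4]
y = sum = 11.

11


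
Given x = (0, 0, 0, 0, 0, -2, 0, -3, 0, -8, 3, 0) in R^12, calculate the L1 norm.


Non-zero entries: [(5, -2), (7, -3), (9, -8), (10, 3)]
Absolute values: [2, 3, 8, 3]
||x||_1 = sum = 16.

16


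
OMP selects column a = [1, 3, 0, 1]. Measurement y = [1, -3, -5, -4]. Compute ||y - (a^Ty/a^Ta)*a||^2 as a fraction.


a^T a = 11.
a^T y = -12.
coeff = -12/11 = -12/11.
||r||^2 = 417/11.

417/11


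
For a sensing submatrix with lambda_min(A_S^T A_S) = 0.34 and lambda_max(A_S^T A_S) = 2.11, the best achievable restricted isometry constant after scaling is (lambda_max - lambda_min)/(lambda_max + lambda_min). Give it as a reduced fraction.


lambda_max - lambda_min = 2.11 - 0.34 = 1.77.
lambda_max + lambda_min = 2.11 + 0.34 = 2.45.
delta = 1.77/2.45 = 177/245.

177/245


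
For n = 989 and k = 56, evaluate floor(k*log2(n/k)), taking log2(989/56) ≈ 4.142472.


log2(n/k) = log2(989/56) ≈ 4.142472.
k*log2(n/k) ≈ 56*4.142472 = 231.978432.
floor(231.978432) = 231.

231


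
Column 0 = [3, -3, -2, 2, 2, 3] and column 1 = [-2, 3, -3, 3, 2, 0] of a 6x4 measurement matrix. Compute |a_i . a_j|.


Inner product: 3*-2 + -3*3 + -2*-3 + 2*3 + 2*2 + 3*0
Products: [-6, -9, 6, 6, 4, 0]
Sum = 1.
|dot| = 1.

1


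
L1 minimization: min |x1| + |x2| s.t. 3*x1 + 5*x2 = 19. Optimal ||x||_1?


Axis intercepts:
  x1 = 19/3, x2 = 0: L1 = 19/3
  x1 = 0, x2 = 19/5: L1 = 19/5
x* = (0, 19/5)
||x*||_1 = 19/5.

19/5


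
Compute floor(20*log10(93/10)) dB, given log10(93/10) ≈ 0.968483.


||x||/||e|| = 93/10.
log10(93/10) ≈ 0.968483.
20*log10(||x||/||e||) ≈ 20*0.968483 = 19.36966.
floor(19.36966) = 19.

19


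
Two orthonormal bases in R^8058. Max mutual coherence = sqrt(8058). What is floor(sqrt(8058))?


89^2 = 7921 <= 8058 < 8100 = 90^2, so 89 <= sqrt(8058) < 90.
floor(sqrt(8058)) = 89.

89


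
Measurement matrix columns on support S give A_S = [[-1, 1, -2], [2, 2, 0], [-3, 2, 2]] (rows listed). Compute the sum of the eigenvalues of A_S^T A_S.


Sum of eigenvalues of A_S^T A_S = trace(A_S^T A_S) = sum of squared column norms of A_S.
A_S^T A_S diagonal: [14, 9, 8].
trace = 14 + 9 + 8 = 31.

31


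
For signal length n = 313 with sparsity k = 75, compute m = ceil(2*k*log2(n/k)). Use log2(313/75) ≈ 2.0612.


log2(n/k) = log2(313/75) ≈ 2.0612.
2*k*log2(n/k) ≈ 2*75*2.0612 = 309.18.
m = ceil(309.18) = 310.

310


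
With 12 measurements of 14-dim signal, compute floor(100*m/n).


100*m/n = 100*12/14 ≈ 85.7143.
floor = 85.

85


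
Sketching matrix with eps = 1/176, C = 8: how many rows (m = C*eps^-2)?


1/eps = 176.
(1/eps)^2 = 30976.
m = 8*30976 = 247808.

247808


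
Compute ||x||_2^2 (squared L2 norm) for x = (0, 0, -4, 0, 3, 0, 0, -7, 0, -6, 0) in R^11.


Non-zero entries: [(2, -4), (4, 3), (7, -7), (9, -6)]
Squares: [16, 9, 49, 36]
||x||_2^2 = sum = 110.

110


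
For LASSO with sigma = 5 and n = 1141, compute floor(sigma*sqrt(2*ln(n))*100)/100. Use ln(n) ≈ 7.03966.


ln(1141) ≈ 7.03966.
2*ln(n) ≈ 14.07932.
sqrt(2*ln(n)) ≈ sqrt(14.07932) ≈ 3.752242.
lambda ≈ 5*3.752242 = 18.76121.
floor(lambda*100)/100 = 18.76.

18.76


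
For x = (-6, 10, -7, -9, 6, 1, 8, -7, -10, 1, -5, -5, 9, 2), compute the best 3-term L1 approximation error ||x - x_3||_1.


Sorted |x_i| descending: [10, 10, 9, 9, 8, 7, 7, 6, 6, 5, 5, 2, 1, 1]
Keep top 3: [10, 10, 9]
Tail entries: [9, 8, 7, 7, 6, 6, 5, 5, 2, 1, 1]
L1 error = sum of tail = 57.

57


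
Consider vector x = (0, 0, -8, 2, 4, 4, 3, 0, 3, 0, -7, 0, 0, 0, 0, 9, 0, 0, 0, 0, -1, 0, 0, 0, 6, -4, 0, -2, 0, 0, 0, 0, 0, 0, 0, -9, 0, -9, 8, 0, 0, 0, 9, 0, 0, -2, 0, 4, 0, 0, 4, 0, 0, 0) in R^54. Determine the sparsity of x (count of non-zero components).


Non-zero positions: [2, 3, 4, 5, 6, 8, 10, 15, 20, 24, 25, 27, 35, 37, 38, 42, 45, 47, 50].
Sparsity = 19.

19


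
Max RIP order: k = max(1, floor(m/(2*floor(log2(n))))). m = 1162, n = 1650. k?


floor(log2(1650)) = 10.
2*10 = 20.
m/(2*floor(log2(n))) = 1162/20 ≈ 58.1.
floor = 58.
k = max(1, 58) = 58.

58


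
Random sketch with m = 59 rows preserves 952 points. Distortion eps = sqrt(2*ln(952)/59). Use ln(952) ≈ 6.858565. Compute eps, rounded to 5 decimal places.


ln(952) ≈ 6.858565.
2*ln(N)/m ≈ 2*6.858565/59 ≈ 0.23249373.
eps = sqrt(0.23249373) ≈ 0.482176 ≈ 0.48218.

0.48218


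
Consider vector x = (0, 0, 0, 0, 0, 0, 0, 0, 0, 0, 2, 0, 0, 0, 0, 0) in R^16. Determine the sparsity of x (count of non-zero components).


Non-zero positions: [10].
Sparsity = 1.

1


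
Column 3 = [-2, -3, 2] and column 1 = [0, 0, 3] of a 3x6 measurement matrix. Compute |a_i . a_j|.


Inner product: -2*0 + -3*0 + 2*3
Products: [0, 0, 6]
Sum = 6.
|dot| = 6.

6


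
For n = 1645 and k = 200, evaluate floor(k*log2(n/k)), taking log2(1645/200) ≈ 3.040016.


log2(n/k) = log2(1645/200) ≈ 3.040016.
k*log2(n/k) ≈ 200*3.040016 = 608.0032.
floor(608.0032) = 608.

608


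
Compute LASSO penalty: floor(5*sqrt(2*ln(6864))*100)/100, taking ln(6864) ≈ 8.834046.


ln(6864) ≈ 8.834046.
2*ln(n) ≈ 17.668092.
sqrt(2*ln(n)) ≈ sqrt(17.668092) ≈ 4.203343.
lambda ≈ 5*4.203343 = 21.016715.
floor(lambda*100)/100 = 21.01.

21.01


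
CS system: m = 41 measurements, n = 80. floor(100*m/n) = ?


100*m/n = 100*41/80 ≈ 51.25.
floor = 51.

51


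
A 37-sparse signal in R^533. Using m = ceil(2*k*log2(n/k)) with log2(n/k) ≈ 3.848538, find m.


log2(n/k) = log2(533/37) ≈ 3.848538.
2*k*log2(n/k) ≈ 2*37*3.848538 = 284.791812.
m = ceil(284.791812) = 285.

285


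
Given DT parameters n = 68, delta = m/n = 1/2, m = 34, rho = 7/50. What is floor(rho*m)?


m = 1/2*68 = 34.
rho = 7/50.
rho*m = 7/50*34 = 4.76.
k = floor(4.76) = 4.

4


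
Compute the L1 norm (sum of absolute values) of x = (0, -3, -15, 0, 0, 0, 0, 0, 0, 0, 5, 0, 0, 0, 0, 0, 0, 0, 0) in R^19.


Non-zero entries: [(1, -3), (2, -15), (10, 5)]
Absolute values: [3, 15, 5]
||x||_1 = sum = 23.

23


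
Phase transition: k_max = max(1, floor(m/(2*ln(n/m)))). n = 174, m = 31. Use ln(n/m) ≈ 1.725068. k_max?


n/m = 174/31.
ln(n/m) ≈ 1.725068.
2*ln(n/m) ≈ 3.450136.
m/(2*ln(n/m)) ≈ 31/3.450136 ≈ 8.9852.
floor = 8.
k_max = max(1, 8) = 8.

8


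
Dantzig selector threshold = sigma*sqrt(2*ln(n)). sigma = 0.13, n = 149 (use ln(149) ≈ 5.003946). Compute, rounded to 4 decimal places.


ln(149) ≈ 5.003946.
2*ln(n) ≈ 10.007892.
sqrt(2*ln(n)) ≈ sqrt(10.007892) ≈ 3.163525.
threshold ≈ 0.13*3.163525 = 0.41125825 ≈ 0.4113.

0.4113


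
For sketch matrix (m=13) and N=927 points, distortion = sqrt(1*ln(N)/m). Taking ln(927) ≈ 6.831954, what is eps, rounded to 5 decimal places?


ln(927) ≈ 6.831954.
1*ln(N)/m ≈ 1*6.831954/13 ≈ 0.52553492.
eps = sqrt(0.52553492) ≈ 0.7249379 ≈ 0.72494.

0.72494


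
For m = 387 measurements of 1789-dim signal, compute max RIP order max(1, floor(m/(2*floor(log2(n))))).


floor(log2(1789)) = 10.
2*10 = 20.
m/(2*floor(log2(n))) = 387/20 ≈ 19.35.
floor = 19.
k = max(1, 19) = 19.

19


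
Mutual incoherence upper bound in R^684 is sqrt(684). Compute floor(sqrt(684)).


26^2 = 676 <= 684 < 729 = 27^2, so 26 <= sqrt(684) < 27.
floor(sqrt(684)) = 26.

26


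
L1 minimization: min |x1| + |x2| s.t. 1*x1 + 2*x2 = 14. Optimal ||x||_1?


Axis intercepts:
  x1 = 14, x2 = 0: L1 = 14
  x1 = 0, x2 = 7: L1 = 7
x* = (0, 7)
||x*||_1 = 7.

7


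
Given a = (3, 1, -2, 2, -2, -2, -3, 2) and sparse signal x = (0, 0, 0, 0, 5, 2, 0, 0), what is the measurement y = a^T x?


Non-zero terms: ['-2*5', '-2*2']
Products: [-10, -4]
y = sum = -14.

-14


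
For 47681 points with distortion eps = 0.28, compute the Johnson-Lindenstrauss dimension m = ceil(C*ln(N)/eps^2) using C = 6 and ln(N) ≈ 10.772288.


ln(47681) ≈ 10.772288.
eps^2 = 0.28^2 = 0.0784.
C*ln(N)/eps^2 ≈ 6*10.772288/0.0784 ≈ 824.4098.
m = ceil(824.4098) = 825.

825


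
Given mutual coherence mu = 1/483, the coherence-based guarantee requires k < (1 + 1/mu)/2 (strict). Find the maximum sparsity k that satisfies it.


1/mu = 483.
1 + 1/mu = 484.
(1 + 1/mu)/2 = 242 is an integer and the inequality is strict, so k_max = 242 - 1 = 241.

241


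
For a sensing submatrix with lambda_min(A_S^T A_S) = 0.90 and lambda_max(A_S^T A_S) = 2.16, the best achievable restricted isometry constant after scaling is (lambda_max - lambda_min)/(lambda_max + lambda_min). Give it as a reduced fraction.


lambda_max - lambda_min = 2.16 - 0.90 = 1.26.
lambda_max + lambda_min = 2.16 + 0.90 = 3.06.
delta = 1.26/3.06 = 126/306 = 7/17.

7/17


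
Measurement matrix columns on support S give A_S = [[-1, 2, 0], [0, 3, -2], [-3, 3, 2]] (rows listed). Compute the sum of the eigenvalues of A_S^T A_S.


Sum of eigenvalues of A_S^T A_S = trace(A_S^T A_S) = sum of squared column norms of A_S.
A_S^T A_S diagonal: [10, 22, 8].
trace = 10 + 22 + 8 = 40.

40


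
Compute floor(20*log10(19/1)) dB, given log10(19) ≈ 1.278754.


||x||/||e|| = 19/1 = 19.
log10(19) ≈ 1.278754.
20*log10(||x||/||e||) ≈ 20*1.278754 = 25.57508.
floor(25.57508) = 25.

25


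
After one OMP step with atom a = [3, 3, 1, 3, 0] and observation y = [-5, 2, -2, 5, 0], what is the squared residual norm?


a^T a = 28.
a^T y = 4.
coeff = 4/28 = 1/7.
||r||^2 = 402/7.

402/7


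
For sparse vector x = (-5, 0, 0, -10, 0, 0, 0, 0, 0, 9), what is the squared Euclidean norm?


Non-zero entries: [(0, -5), (3, -10), (9, 9)]
Squares: [25, 100, 81]
||x||_2^2 = sum = 206.

206


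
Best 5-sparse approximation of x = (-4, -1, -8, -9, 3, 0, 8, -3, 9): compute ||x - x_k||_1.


Sorted |x_i| descending: [9, 9, 8, 8, 4, 3, 3, 1, 0]
Keep top 5: [9, 9, 8, 8, 4]
Tail entries: [3, 3, 1, 0]
L1 error = sum of tail = 7.

7


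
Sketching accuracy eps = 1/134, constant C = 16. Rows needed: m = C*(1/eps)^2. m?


1/eps = 134.
(1/eps)^2 = 17956.
m = 16*17956 = 287296.

287296


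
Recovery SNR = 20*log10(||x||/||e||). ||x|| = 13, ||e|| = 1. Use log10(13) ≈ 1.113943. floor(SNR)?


||x||/||e|| = 13/1 = 13.
log10(13) ≈ 1.113943.
20*log10(||x||/||e||) ≈ 20*1.113943 = 22.27886.
floor(22.27886) = 22.

22


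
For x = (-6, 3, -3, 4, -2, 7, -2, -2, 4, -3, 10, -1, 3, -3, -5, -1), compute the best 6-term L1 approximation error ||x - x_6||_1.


Sorted |x_i| descending: [10, 7, 6, 5, 4, 4, 3, 3, 3, 3, 3, 2, 2, 2, 1, 1]
Keep top 6: [10, 7, 6, 5, 4, 4]
Tail entries: [3, 3, 3, 3, 3, 2, 2, 2, 1, 1]
L1 error = sum of tail = 23.

23


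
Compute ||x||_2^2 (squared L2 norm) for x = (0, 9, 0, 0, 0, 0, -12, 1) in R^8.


Non-zero entries: [(1, 9), (6, -12), (7, 1)]
Squares: [81, 144, 1]
||x||_2^2 = sum = 226.

226


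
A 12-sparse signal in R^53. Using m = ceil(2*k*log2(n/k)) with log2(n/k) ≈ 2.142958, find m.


log2(n/k) = log2(53/12) ≈ 2.142958.
2*k*log2(n/k) ≈ 2*12*2.142958 = 51.430992.
m = ceil(51.430992) = 52.

52


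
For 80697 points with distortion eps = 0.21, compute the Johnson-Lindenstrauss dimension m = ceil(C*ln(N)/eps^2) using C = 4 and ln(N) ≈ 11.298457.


ln(80697) ≈ 11.298457.
eps^2 = 0.21^2 = 0.0441.
C*ln(N)/eps^2 ≈ 4*11.298457/0.0441 ≈ 1024.8034.
m = ceil(1024.8034) = 1025.

1025


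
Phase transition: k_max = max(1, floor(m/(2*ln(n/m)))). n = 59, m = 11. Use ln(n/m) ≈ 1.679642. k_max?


n/m = 59/11.
ln(n/m) ≈ 1.679642.
2*ln(n/m) ≈ 3.359284.
m/(2*ln(n/m)) ≈ 11/3.359284 ≈ 3.2745.
floor = 3.
k_max = max(1, 3) = 3.

3


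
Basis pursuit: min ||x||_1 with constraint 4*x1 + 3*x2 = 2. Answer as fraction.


Axis intercepts:
  x1 = 1/2, x2 = 0: L1 = 1/2
  x1 = 0, x2 = 2/3: L1 = 2/3
x* = (1/2, 0)
||x*||_1 = 1/2.

1/2


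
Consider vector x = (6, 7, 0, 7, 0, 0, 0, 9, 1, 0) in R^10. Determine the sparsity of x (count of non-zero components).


Non-zero positions: [0, 1, 3, 7, 8].
Sparsity = 5.

5


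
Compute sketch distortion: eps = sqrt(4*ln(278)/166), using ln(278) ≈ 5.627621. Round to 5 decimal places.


ln(278) ≈ 5.627621.
4*ln(N)/m ≈ 4*5.627621/166 ≈ 0.13560533.
eps = sqrt(0.13560533) ≈ 0.3682463 ≈ 0.36825.

0.36825


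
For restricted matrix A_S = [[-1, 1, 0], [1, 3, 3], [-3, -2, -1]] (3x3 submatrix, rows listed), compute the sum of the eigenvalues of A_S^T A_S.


Sum of eigenvalues of A_S^T A_S = trace(A_S^T A_S) = sum of squared column norms of A_S.
A_S^T A_S diagonal: [11, 14, 10].
trace = 11 + 14 + 10 = 35.

35


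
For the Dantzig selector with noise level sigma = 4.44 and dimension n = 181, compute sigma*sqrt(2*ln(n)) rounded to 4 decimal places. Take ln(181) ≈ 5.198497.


ln(181) ≈ 5.198497.
2*ln(n) ≈ 10.396994.
sqrt(2*ln(n)) ≈ sqrt(10.396994) ≈ 3.224437.
threshold ≈ 4.44*3.224437 = 14.31650028 ≈ 14.3165.

14.3165


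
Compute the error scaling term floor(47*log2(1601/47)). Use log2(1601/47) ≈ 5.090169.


log2(n/k) = log2(1601/47) ≈ 5.090169.
k*log2(n/k) ≈ 47*5.090169 = 239.237943.
floor(239.237943) = 239.

239


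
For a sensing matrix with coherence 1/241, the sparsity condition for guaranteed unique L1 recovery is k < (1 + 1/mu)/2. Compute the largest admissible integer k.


1/mu = 241.
1 + 1/mu = 242.
(1 + 1/mu)/2 = 121 is an integer and the inequality is strict, so k_max = 121 - 1 = 120.

120


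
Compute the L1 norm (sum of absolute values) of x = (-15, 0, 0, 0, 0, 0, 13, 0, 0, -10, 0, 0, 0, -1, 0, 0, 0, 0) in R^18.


Non-zero entries: [(0, -15), (6, 13), (9, -10), (13, -1)]
Absolute values: [15, 13, 10, 1]
||x||_1 = sum = 39.

39


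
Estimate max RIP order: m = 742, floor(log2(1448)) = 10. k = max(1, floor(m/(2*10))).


floor(log2(1448)) = 10.
2*10 = 20.
m/(2*floor(log2(n))) = 742/20 ≈ 37.1.
floor = 37.
k = max(1, 37) = 37.

37


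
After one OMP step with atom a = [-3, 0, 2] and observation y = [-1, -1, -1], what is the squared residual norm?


a^T a = 13.
a^T y = 1.
coeff = 1/13 = 1/13.
||r||^2 = 38/13.

38/13


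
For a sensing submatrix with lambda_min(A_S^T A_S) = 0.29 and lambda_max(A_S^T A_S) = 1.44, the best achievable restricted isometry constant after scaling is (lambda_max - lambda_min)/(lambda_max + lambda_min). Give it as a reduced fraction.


lambda_max - lambda_min = 1.44 - 0.29 = 1.15.
lambda_max + lambda_min = 1.44 + 0.29 = 1.73.
delta = 1.15/1.73 = 115/173.

115/173


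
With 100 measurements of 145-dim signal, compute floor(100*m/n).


100*m/n = 100*100/145 ≈ 68.9655.
floor = 68.

68


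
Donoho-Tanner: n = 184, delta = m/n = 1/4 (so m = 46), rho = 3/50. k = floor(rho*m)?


m = 1/4*184 = 46.
rho = 3/50.
rho*m = 3/50*46 = 2.76.
k = floor(2.76) = 2.

2


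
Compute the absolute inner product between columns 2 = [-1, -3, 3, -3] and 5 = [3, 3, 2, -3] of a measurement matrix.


Inner product: -1*3 + -3*3 + 3*2 + -3*-3
Products: [-3, -9, 6, 9]
Sum = 3.
|dot| = 3.

3


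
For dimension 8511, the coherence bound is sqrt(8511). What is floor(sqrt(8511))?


92^2 = 8464 <= 8511 < 8649 = 93^2, so 92 <= sqrt(8511) < 93.
floor(sqrt(8511)) = 92.

92


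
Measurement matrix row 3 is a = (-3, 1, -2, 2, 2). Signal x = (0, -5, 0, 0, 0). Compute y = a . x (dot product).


Non-zero terms: ['1*-5']
Products: [-5]
y = sum = -5.

-5


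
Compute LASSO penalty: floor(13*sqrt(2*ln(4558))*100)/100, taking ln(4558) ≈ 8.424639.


ln(4558) ≈ 8.424639.
2*ln(n) ≈ 16.849278.
sqrt(2*ln(n)) ≈ sqrt(16.849278) ≈ 4.104787.
lambda ≈ 13*4.104787 = 53.362231.
floor(lambda*100)/100 = 53.36.

53.36


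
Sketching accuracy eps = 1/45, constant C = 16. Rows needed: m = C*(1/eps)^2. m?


1/eps = 45.
(1/eps)^2 = 2025.
m = 16*2025 = 32400.

32400


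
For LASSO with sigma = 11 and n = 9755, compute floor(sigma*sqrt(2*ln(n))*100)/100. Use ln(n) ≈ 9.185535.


ln(9755) ≈ 9.185535.
2*ln(n) ≈ 18.37107.
sqrt(2*ln(n)) ≈ sqrt(18.37107) ≈ 4.286149.
lambda ≈ 11*4.286149 = 47.147639.
floor(lambda*100)/100 = 47.14.

47.14


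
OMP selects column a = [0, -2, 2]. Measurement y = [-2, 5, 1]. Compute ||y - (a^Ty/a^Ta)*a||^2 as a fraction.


a^T a = 8.
a^T y = -8.
coeff = -8/8 = -1.
||r||^2 = 22.

22


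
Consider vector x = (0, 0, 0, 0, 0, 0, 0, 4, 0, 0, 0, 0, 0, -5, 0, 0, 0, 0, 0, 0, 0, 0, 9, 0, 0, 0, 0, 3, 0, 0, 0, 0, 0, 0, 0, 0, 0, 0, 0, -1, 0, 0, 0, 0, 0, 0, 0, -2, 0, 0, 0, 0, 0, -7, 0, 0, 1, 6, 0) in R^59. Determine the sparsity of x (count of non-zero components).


Non-zero positions: [7, 13, 22, 27, 39, 47, 53, 56, 57].
Sparsity = 9.

9


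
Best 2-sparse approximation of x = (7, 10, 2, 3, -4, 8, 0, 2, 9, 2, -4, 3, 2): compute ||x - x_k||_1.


Sorted |x_i| descending: [10, 9, 8, 7, 4, 4, 3, 3, 2, 2, 2, 2, 0]
Keep top 2: [10, 9]
Tail entries: [8, 7, 4, 4, 3, 3, 2, 2, 2, 2, 0]
L1 error = sum of tail = 37.

37


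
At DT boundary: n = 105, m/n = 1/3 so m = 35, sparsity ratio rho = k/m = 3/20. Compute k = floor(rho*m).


m = 1/3*105 = 35.
rho = 3/20.
rho*m = 3/20*35 = 5.25.
k = floor(5.25) = 5.

5


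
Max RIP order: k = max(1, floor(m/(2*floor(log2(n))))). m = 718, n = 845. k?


floor(log2(845)) = 9.
2*9 = 18.
m/(2*floor(log2(n))) = 718/18 ≈ 39.8889.
floor = 39.
k = max(1, 39) = 39.

39


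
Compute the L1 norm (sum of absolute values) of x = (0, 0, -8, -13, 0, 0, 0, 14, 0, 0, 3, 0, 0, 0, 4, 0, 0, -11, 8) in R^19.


Non-zero entries: [(2, -8), (3, -13), (7, 14), (10, 3), (14, 4), (17, -11), (18, 8)]
Absolute values: [8, 13, 14, 3, 4, 11, 8]
||x||_1 = sum = 61.

61


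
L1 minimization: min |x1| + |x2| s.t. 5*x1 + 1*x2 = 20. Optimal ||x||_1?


Axis intercepts:
  x1 = 4, x2 = 0: L1 = 4
  x1 = 0, x2 = 20: L1 = 20
x* = (4, 0)
||x*||_1 = 4.

4


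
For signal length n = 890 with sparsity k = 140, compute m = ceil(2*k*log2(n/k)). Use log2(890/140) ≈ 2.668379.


log2(n/k) = log2(890/140) ≈ 2.668379.
2*k*log2(n/k) ≈ 2*140*2.668379 = 747.14612.
m = ceil(747.14612) = 748.

748


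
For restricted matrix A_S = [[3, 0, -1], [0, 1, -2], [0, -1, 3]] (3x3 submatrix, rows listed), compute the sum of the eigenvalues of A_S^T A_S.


Sum of eigenvalues of A_S^T A_S = trace(A_S^T A_S) = sum of squared column norms of A_S.
A_S^T A_S diagonal: [9, 2, 14].
trace = 9 + 2 + 14 = 25.

25


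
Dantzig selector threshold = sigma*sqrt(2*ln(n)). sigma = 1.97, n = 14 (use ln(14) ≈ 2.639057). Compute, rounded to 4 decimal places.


ln(14) ≈ 2.639057.
2*ln(n) ≈ 5.278114.
sqrt(2*ln(n)) ≈ sqrt(5.278114) ≈ 2.297415.
threshold ≈ 1.97*2.297415 = 4.52590755 ≈ 4.5259.

4.5259


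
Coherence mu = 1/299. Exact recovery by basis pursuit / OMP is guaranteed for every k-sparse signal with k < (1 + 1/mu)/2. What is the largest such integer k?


1/mu = 299.
1 + 1/mu = 300.
(1 + 1/mu)/2 = 150 is an integer and the inequality is strict, so k_max = 150 - 1 = 149.

149


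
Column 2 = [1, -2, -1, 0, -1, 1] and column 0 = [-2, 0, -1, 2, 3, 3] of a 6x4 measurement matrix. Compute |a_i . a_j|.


Inner product: 1*-2 + -2*0 + -1*-1 + 0*2 + -1*3 + 1*3
Products: [-2, 0, 1, 0, -3, 3]
Sum = -1.
|dot| = 1.

1


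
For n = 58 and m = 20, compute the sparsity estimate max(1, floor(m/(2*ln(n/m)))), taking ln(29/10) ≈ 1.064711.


n/m = 58/20 = 29/10.
ln(n/m) ≈ 1.064711.
2*ln(n/m) ≈ 2.129422.
m/(2*ln(n/m)) ≈ 20/2.129422 ≈ 9.3922.
floor = 9.
k_max = max(1, 9) = 9.

9


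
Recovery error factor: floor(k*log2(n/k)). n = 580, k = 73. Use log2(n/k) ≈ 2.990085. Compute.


log2(n/k) = log2(580/73) ≈ 2.990085.
k*log2(n/k) ≈ 73*2.990085 = 218.276205.
floor(218.276205) = 218.

218


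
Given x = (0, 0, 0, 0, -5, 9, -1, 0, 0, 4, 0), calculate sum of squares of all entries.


Non-zero entries: [(4, -5), (5, 9), (6, -1), (9, 4)]
Squares: [25, 81, 1, 16]
||x||_2^2 = sum = 123.

123


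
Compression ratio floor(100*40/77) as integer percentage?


100*m/n = 100*40/77 ≈ 51.9481.
floor = 51.

51


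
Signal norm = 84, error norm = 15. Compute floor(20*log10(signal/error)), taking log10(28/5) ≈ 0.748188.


||x||/||e|| = 84/15 = 28/5.
log10(28/5) ≈ 0.748188.
20*log10(||x||/||e||) ≈ 20*0.748188 = 14.96376.
floor(14.96376) = 14.

14


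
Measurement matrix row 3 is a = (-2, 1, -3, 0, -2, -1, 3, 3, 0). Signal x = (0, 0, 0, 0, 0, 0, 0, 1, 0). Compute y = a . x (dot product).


Non-zero terms: ['3*1']
Products: [3]
y = sum = 3.

3


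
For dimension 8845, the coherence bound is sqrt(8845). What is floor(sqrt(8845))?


94^2 = 8836 <= 8845 < 9025 = 95^2, so 94 <= sqrt(8845) < 95.
floor(sqrt(8845)) = 94.

94


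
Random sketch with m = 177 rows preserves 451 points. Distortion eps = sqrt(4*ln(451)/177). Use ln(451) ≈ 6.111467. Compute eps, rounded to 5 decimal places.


ln(451) ≈ 6.111467.
4*ln(N)/m ≈ 4*6.111467/177 ≈ 0.13811225.
eps = sqrt(0.13811225) ≈ 0.3716346 ≈ 0.37163.

0.37163


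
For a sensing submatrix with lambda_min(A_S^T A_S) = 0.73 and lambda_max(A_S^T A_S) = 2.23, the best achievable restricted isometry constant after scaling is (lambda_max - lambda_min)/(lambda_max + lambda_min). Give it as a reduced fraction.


lambda_max - lambda_min = 2.23 - 0.73 = 1.50.
lambda_max + lambda_min = 2.23 + 0.73 = 2.96.
delta = 1.50/2.96 = 150/296 = 75/148.

75/148


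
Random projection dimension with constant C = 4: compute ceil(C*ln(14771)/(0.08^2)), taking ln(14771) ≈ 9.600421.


ln(14771) ≈ 9.600421.
eps^2 = 0.08^2 = 0.0064.
C*ln(N)/eps^2 ≈ 4*9.600421/0.0064 ≈ 6000.2631.
m = ceil(6000.2631) = 6001.

6001


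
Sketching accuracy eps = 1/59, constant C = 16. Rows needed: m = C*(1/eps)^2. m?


1/eps = 59.
(1/eps)^2 = 3481.
m = 16*3481 = 55696.

55696


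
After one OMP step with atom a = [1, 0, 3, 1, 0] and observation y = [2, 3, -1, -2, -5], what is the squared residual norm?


a^T a = 11.
a^T y = -3.
coeff = -3/11 = -3/11.
||r||^2 = 464/11.

464/11


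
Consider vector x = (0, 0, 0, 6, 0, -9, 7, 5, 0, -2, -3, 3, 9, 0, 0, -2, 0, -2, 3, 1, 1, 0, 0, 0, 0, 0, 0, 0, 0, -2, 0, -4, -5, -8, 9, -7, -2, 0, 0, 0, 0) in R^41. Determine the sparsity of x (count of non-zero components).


Non-zero positions: [3, 5, 6, 7, 9, 10, 11, 12, 15, 17, 18, 19, 20, 29, 31, 32, 33, 34, 35, 36].
Sparsity = 20.

20


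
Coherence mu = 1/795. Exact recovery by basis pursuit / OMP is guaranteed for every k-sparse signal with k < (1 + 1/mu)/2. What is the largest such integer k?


1/mu = 795.
1 + 1/mu = 796.
(1 + 1/mu)/2 = 398 is an integer and the inequality is strict, so k_max = 398 - 1 = 397.

397


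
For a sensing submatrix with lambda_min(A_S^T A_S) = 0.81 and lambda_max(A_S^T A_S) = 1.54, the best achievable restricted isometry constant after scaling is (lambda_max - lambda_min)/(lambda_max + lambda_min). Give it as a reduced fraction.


lambda_max - lambda_min = 1.54 - 0.81 = 0.73.
lambda_max + lambda_min = 1.54 + 0.81 = 2.35.
delta = 0.73/2.35 = 73/235.

73/235


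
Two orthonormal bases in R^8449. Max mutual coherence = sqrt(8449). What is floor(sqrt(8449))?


91^2 = 8281 <= 8449 < 8464 = 92^2, so 91 <= sqrt(8449) < 92.
floor(sqrt(8449)) = 91.

91


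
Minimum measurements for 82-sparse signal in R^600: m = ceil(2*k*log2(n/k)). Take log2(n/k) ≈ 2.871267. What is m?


log2(n/k) = log2(600/82) ≈ 2.871267.
2*k*log2(n/k) ≈ 2*82*2.871267 = 470.887788.
m = ceil(470.887788) = 471.

471


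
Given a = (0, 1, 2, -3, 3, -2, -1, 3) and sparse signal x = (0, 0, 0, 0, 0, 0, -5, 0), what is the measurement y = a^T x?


Non-zero terms: ['-1*-5']
Products: [5]
y = sum = 5.

5


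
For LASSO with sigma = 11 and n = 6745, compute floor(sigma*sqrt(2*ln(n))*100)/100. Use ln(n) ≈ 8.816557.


ln(6745) ≈ 8.816557.
2*ln(n) ≈ 17.633114.
sqrt(2*ln(n)) ≈ sqrt(17.633114) ≈ 4.19918.
lambda ≈ 11*4.19918 = 46.19098.
floor(lambda*100)/100 = 46.19.

46.19


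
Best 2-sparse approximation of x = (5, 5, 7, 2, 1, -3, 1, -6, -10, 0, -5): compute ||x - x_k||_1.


Sorted |x_i| descending: [10, 7, 6, 5, 5, 5, 3, 2, 1, 1, 0]
Keep top 2: [10, 7]
Tail entries: [6, 5, 5, 5, 3, 2, 1, 1, 0]
L1 error = sum of tail = 28.

28


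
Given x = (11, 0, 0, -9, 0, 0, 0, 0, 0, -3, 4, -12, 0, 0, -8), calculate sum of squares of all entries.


Non-zero entries: [(0, 11), (3, -9), (9, -3), (10, 4), (11, -12), (14, -8)]
Squares: [121, 81, 9, 16, 144, 64]
||x||_2^2 = sum = 435.

435


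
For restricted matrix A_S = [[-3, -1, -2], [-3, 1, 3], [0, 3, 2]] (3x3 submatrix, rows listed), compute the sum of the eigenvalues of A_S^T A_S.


Sum of eigenvalues of A_S^T A_S = trace(A_S^T A_S) = sum of squared column norms of A_S.
A_S^T A_S diagonal: [18, 11, 17].
trace = 18 + 11 + 17 = 46.

46


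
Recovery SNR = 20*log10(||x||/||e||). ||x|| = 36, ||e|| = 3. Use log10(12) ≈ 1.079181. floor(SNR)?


||x||/||e|| = 36/3 = 12.
log10(12) ≈ 1.079181.
20*log10(||x||/||e||) ≈ 20*1.079181 = 21.58362.
floor(21.58362) = 21.

21


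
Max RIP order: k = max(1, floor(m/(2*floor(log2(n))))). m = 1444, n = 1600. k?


floor(log2(1600)) = 10.
2*10 = 20.
m/(2*floor(log2(n))) = 1444/20 ≈ 72.2.
floor = 72.
k = max(1, 72) = 72.

72


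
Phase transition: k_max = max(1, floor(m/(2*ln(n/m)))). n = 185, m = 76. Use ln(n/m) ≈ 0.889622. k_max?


n/m = 185/76.
ln(n/m) ≈ 0.889622.
2*ln(n/m) ≈ 1.779244.
m/(2*ln(n/m)) ≈ 76/1.779244 ≈ 42.7148.
floor = 42.
k_max = max(1, 42) = 42.

42


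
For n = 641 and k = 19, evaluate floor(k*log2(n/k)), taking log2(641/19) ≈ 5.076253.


log2(n/k) = log2(641/19) ≈ 5.076253.
k*log2(n/k) ≈ 19*5.076253 = 96.448807.
floor(96.448807) = 96.

96


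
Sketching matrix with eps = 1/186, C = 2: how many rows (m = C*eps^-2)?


1/eps = 186.
(1/eps)^2 = 34596.
m = 2*34596 = 69192.

69192


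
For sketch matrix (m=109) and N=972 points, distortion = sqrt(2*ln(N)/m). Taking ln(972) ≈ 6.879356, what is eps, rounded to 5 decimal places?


ln(972) ≈ 6.879356.
2*ln(N)/m ≈ 2*6.879356/109 ≈ 0.12622672.
eps = sqrt(0.12622672) ≈ 0.355284 ≈ 0.35528.

0.35528


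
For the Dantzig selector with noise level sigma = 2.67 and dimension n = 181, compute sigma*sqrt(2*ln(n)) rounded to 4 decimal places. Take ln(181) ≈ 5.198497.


ln(181) ≈ 5.198497.
2*ln(n) ≈ 10.396994.
sqrt(2*ln(n)) ≈ sqrt(10.396994) ≈ 3.224437.
threshold ≈ 2.67*3.224437 = 8.60924679 ≈ 8.6092.

8.6092


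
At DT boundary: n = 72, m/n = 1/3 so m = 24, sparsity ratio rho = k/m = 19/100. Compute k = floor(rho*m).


m = 1/3*72 = 24.
rho = 19/100.
rho*m = 19/100*24 = 4.56.
k = floor(4.56) = 4.

4


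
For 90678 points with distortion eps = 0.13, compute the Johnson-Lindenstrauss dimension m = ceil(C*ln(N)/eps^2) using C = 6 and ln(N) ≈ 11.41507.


ln(90678) ≈ 11.41507.
eps^2 = 0.13^2 = 0.0169.
C*ln(N)/eps^2 ≈ 6*11.41507/0.0169 ≈ 4052.6876.
m = ceil(4052.6876) = 4053.

4053


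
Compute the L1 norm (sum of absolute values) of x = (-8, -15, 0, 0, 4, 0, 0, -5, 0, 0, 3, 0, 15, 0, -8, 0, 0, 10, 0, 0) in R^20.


Non-zero entries: [(0, -8), (1, -15), (4, 4), (7, -5), (10, 3), (12, 15), (14, -8), (17, 10)]
Absolute values: [8, 15, 4, 5, 3, 15, 8, 10]
||x||_1 = sum = 68.

68


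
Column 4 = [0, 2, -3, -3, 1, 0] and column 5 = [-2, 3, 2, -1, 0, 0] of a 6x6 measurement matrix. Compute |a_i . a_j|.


Inner product: 0*-2 + 2*3 + -3*2 + -3*-1 + 1*0 + 0*0
Products: [0, 6, -6, 3, 0, 0]
Sum = 3.
|dot| = 3.

3


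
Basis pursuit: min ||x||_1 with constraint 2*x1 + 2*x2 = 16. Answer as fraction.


Axis intercepts:
  x1 = 8, x2 = 0: L1 = 8
  x1 = 0, x2 = 8: L1 = 8
x* = (8, 0)
||x*||_1 = 8.

8


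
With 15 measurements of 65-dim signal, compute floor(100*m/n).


100*m/n = 100*15/65 ≈ 23.0769.
floor = 23.

23


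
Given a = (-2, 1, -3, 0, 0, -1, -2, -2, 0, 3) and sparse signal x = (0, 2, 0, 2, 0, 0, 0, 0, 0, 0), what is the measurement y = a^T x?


Non-zero terms: ['1*2', '0*2']
Products: [2, 0]
y = sum = 2.

2


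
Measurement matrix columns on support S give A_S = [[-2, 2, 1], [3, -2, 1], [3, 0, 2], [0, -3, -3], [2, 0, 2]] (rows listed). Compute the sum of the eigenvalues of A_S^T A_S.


Sum of eigenvalues of A_S^T A_S = trace(A_S^T A_S) = sum of squared column norms of A_S.
A_S^T A_S diagonal: [26, 17, 19].
trace = 26 + 17 + 19 = 62.

62


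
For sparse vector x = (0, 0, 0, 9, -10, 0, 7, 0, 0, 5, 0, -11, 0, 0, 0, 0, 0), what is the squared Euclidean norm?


Non-zero entries: [(3, 9), (4, -10), (6, 7), (9, 5), (11, -11)]
Squares: [81, 100, 49, 25, 121]
||x||_2^2 = sum = 376.

376


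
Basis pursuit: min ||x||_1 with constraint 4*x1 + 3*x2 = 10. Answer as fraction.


Axis intercepts:
  x1 = 5/2, x2 = 0: L1 = 5/2
  x1 = 0, x2 = 10/3: L1 = 10/3
x* = (5/2, 0)
||x*||_1 = 5/2.

5/2


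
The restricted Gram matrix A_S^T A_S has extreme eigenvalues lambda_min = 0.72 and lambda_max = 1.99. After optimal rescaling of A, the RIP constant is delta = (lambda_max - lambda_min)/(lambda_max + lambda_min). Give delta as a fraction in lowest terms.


lambda_max - lambda_min = 1.99 - 0.72 = 1.27.
lambda_max + lambda_min = 1.99 + 0.72 = 2.71.
delta = 1.27/2.71 = 127/271.

127/271


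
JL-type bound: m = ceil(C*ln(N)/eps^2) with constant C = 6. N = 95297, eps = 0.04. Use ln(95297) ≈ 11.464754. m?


ln(95297) ≈ 11.464754.
eps^2 = 0.04^2 = 0.0016.
C*ln(N)/eps^2 ≈ 6*11.464754/0.0016 ≈ 42992.8275.
m = ceil(42992.8275) = 42993.

42993


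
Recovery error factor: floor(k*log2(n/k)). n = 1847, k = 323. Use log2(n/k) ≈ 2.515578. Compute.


log2(n/k) = log2(1847/323) ≈ 2.515578.
k*log2(n/k) ≈ 323*2.515578 = 812.531694.
floor(812.531694) = 812.

812


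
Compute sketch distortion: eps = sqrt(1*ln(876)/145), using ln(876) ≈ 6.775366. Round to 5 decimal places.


ln(876) ≈ 6.775366.
1*ln(N)/m ≈ 1*6.775366/145 ≈ 0.04672666.
eps = sqrt(0.04672666) ≈ 0.2161635 ≈ 0.21616.

0.21616


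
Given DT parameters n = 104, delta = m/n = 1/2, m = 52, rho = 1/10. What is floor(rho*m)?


m = 1/2*104 = 52.
rho = 1/10.
rho*m = 1/10*52 = 5.2.
k = floor(5.2) = 5.

5


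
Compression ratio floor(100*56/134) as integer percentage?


100*m/n = 100*56/134 ≈ 41.791.
floor = 41.

41


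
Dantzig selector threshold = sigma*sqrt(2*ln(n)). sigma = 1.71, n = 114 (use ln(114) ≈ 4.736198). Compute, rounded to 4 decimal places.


ln(114) ≈ 4.736198.
2*ln(n) ≈ 9.472396.
sqrt(2*ln(n)) ≈ sqrt(9.472396) ≈ 3.077726.
threshold ≈ 1.71*3.077726 = 5.26291146 ≈ 5.2629.

5.2629


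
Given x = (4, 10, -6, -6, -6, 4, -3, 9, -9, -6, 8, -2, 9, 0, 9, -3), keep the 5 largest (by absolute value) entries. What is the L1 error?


Sorted |x_i| descending: [10, 9, 9, 9, 9, 8, 6, 6, 6, 6, 4, 4, 3, 3, 2, 0]
Keep top 5: [10, 9, 9, 9, 9]
Tail entries: [8, 6, 6, 6, 6, 4, 4, 3, 3, 2, 0]
L1 error = sum of tail = 48.

48


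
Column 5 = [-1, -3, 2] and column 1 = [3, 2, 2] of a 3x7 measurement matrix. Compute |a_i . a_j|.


Inner product: -1*3 + -3*2 + 2*2
Products: [-3, -6, 4]
Sum = -5.
|dot| = 5.

5


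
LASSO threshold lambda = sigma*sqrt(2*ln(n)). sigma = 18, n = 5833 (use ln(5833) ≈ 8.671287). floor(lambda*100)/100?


ln(5833) ≈ 8.671287.
2*ln(n) ≈ 17.342574.
sqrt(2*ln(n)) ≈ sqrt(17.342574) ≈ 4.164442.
lambda ≈ 18*4.164442 = 74.959956.
floor(lambda*100)/100 = 74.95.

74.95


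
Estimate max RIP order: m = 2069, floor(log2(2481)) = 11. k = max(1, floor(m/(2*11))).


floor(log2(2481)) = 11.
2*11 = 22.
m/(2*floor(log2(n))) = 2069/22 ≈ 94.0455.
floor = 94.
k = max(1, 94) = 94.

94


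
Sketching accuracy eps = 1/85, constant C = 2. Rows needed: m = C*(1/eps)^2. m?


1/eps = 85.
(1/eps)^2 = 7225.
m = 2*7225 = 14450.

14450


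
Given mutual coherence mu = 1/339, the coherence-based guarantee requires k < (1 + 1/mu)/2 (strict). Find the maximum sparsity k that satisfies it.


1/mu = 339.
1 + 1/mu = 340.
(1 + 1/mu)/2 = 170 is an integer and the inequality is strict, so k_max = 170 - 1 = 169.

169


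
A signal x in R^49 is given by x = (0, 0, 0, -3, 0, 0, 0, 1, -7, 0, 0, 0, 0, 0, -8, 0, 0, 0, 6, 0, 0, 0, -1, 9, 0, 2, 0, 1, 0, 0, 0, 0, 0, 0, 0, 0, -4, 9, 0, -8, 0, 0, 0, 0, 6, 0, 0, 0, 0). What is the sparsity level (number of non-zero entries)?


Non-zero positions: [3, 7, 8, 14, 18, 22, 23, 25, 27, 36, 37, 39, 44].
Sparsity = 13.

13


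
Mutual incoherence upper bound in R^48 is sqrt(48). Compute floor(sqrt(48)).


6^2 = 36 <= 48 < 49 = 7^2, so 6 <= sqrt(48) < 7.
floor(sqrt(48)) = 6.

6


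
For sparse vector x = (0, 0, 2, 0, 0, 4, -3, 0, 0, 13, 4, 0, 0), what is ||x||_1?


Non-zero entries: [(2, 2), (5, 4), (6, -3), (9, 13), (10, 4)]
Absolute values: [2, 4, 3, 13, 4]
||x||_1 = sum = 26.

26


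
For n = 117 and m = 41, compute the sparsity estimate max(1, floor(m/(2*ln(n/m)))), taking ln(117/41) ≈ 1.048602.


n/m = 117/41.
ln(n/m) ≈ 1.048602.
2*ln(n/m) ≈ 2.097204.
m/(2*ln(n/m)) ≈ 41/2.097204 ≈ 19.5498.
floor = 19.
k_max = max(1, 19) = 19.

19


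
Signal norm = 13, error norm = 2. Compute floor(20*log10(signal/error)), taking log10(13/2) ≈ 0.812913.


||x||/||e|| = 13/2.
log10(13/2) ≈ 0.812913.
20*log10(||x||/||e||) ≈ 20*0.812913 = 16.25826.
floor(16.25826) = 16.

16


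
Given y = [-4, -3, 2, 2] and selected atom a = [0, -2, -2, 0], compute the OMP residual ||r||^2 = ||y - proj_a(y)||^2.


a^T a = 8.
a^T y = 2.
coeff = 2/8 = 1/4.
||r||^2 = 65/2.

65/2


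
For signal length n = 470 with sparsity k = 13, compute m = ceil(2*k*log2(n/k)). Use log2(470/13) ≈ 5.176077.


log2(n/k) = log2(470/13) ≈ 5.176077.
2*k*log2(n/k) ≈ 2*13*5.176077 = 134.578002.
m = ceil(134.578002) = 135.

135


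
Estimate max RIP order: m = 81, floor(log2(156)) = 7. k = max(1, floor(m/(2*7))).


floor(log2(156)) = 7.
2*7 = 14.
m/(2*floor(log2(n))) = 81/14 ≈ 5.7857.
floor = 5.
k = max(1, 5) = 5.

5


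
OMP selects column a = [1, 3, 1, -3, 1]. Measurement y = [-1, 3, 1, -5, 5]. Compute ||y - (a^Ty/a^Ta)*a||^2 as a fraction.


a^T a = 21.
a^T y = 29.
coeff = 29/21 = 29/21.
||r||^2 = 440/21.

440/21


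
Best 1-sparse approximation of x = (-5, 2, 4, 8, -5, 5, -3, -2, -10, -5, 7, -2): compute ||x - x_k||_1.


Sorted |x_i| descending: [10, 8, 7, 5, 5, 5, 5, 4, 3, 2, 2, 2]
Keep top 1: [10]
Tail entries: [8, 7, 5, 5, 5, 5, 4, 3, 2, 2, 2]
L1 error = sum of tail = 48.

48


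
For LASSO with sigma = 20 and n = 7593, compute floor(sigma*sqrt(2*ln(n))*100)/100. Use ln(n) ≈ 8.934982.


ln(7593) ≈ 8.934982.
2*ln(n) ≈ 17.869964.
sqrt(2*ln(n)) ≈ sqrt(17.869964) ≈ 4.227288.
lambda ≈ 20*4.227288 = 84.54576.
floor(lambda*100)/100 = 84.54.

84.54


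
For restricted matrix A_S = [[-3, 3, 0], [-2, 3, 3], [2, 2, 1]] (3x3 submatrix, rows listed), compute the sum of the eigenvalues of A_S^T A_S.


Sum of eigenvalues of A_S^T A_S = trace(A_S^T A_S) = sum of squared column norms of A_S.
A_S^T A_S diagonal: [17, 22, 10].
trace = 17 + 22 + 10 = 49.

49


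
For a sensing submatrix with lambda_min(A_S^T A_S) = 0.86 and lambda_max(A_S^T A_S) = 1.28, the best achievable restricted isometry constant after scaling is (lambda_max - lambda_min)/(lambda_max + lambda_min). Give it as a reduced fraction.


lambda_max - lambda_min = 1.28 - 0.86 = 0.42.
lambda_max + lambda_min = 1.28 + 0.86 = 2.14.
delta = 0.42/2.14 = 42/214 = 21/107.

21/107


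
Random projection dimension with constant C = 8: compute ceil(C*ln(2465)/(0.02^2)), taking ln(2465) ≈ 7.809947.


ln(2465) ≈ 7.809947.
eps^2 = 0.02^2 = 0.0004.
C*ln(N)/eps^2 ≈ 8*7.809947/0.0004 ≈ 156198.94.
m = ceil(156198.94) = 156199.

156199


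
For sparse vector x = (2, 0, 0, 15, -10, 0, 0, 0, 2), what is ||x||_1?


Non-zero entries: [(0, 2), (3, 15), (4, -10), (8, 2)]
Absolute values: [2, 15, 10, 2]
||x||_1 = sum = 29.

29


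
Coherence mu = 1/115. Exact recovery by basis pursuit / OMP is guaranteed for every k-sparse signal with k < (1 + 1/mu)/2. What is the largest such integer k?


1/mu = 115.
1 + 1/mu = 116.
(1 + 1/mu)/2 = 58 is an integer and the inequality is strict, so k_max = 58 - 1 = 57.

57


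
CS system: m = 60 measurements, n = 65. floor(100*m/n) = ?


100*m/n = 100*60/65 ≈ 92.3077.
floor = 92.

92


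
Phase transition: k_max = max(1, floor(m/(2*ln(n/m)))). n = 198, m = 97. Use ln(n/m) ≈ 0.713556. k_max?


n/m = 198/97.
ln(n/m) ≈ 0.713556.
2*ln(n/m) ≈ 1.427112.
m/(2*ln(n/m)) ≈ 97/1.427112 ≈ 67.9694.
floor = 67.
k_max = max(1, 67) = 67.

67


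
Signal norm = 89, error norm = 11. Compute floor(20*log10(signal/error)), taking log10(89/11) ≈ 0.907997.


||x||/||e|| = 89/11.
log10(89/11) ≈ 0.907997.
20*log10(||x||/||e||) ≈ 20*0.907997 = 18.15994.
floor(18.15994) = 18.

18
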